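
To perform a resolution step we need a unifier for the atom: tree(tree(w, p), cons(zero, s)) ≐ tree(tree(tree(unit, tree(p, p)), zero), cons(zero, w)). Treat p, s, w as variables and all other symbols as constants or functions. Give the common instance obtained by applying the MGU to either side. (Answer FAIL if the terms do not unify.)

tree(tree(tree(unit, tree(zero, zero)), zero), cons(zero, tree(unit, tree(zero, zero))))

Decompose tree/2: tree(w, p) ≐ tree(tree(unit, tree(p, p)), zero),  cons(zero, s) ≐ cons(zero, w).
Decompose tree/2: w ≐ tree(unit, tree(p, p)),  p ≐ zero.
Bind w := tree(unit, tree(p, p)); substituting into the one remaining equation that mentions w gives: cons(zero, s) ≐ cons(zero, tree(unit, tree(p, p))).
Bind p := zero; substituting into the remaining equation gives: cons(zero, s) ≐ cons(zero, tree(unit, tree(zero, zero))). Substituting into the earlier binding gives w := tree(unit, tree(zero, zero)).
Decompose cons/2: zero ≐ zero,  s ≐ tree(unit, tree(zero, zero)).
Delete trivial equation zero ≐ zero.
Bind s := tree(unit, tree(zero, zero)).
Applying the MGU to either side gives tree(tree(tree(unit, tree(zero, zero)), zero), cons(zero, tree(unit, tree(zero, zero)))).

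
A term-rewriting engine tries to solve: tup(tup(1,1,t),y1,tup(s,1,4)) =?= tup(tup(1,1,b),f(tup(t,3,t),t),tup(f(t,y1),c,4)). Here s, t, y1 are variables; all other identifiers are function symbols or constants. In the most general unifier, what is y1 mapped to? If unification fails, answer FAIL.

Decompose tup/3: tup(1,1,t) =?= tup(1,1,b),  y1 =?= f(tup(t,3,t),t),  tup(s,1,4) =?= tup(f(t,y1),c,4).
Decompose tup/3: 1 =?= 1,  1 =?= 1,  t =?= b.
Delete trivial equation 1 =?= 1.
Delete trivial equation 1 =?= 1.
Bind t := b; substituting into the remaining equations gives: y1 =?= f(tup(b,3,b),b),  tup(s,1,4) =?= tup(f(b,y1),c,4).
Bind y1 := f(tup(b,3,b),b); substituting into the remaining equation gives: tup(s,1,4) =?= tup(f(b,f(tup(b,3,b),b)),c,4).
Decompose tup/3: s =?= f(b,f(tup(b,3,b),b)),  1 =?= c,  4 =?= 4.
Bind s := f(b,f(tup(b,3,b),b)); no other remaining equation mentions s.
Clash: constants 1 and c differ; no unifier exists.

FAIL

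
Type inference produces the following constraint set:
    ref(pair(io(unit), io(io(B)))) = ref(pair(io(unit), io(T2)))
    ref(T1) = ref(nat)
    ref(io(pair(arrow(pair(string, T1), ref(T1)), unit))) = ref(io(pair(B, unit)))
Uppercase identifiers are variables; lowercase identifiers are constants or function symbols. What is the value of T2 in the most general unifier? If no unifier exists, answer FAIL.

io(arrow(pair(string, nat), ref(nat)))

Decompose ref/1: pair(io(unit), io(io(B))) = pair(io(unit), io(T2)).
Decompose pair/2: io(unit) = io(unit),  io(io(B)) = io(T2).
Delete trivial equation io(unit) = io(unit).
Decompose io/1: io(B) = T2.
Bind T2 := io(B); no other remaining equation mentions T2.
Decompose ref/1: T1 = nat.
Bind T1 := nat; substituting into the remaining equation gives: ref(io(pair(arrow(pair(string, nat), ref(nat)), unit))) = ref(io(pair(B, unit))).
Decompose ref/1: io(pair(arrow(pair(string, nat), ref(nat)), unit)) = io(pair(B, unit)).
Decompose io/1: pair(arrow(pair(string, nat), ref(nat)), unit) = pair(B, unit).
Decompose pair/2: arrow(pair(string, nat), ref(nat)) = B,  unit = unit.
Bind B := arrow(pair(string, nat), ref(nat)); no other remaining equation mentions B. Substituting into the earlier binding gives T2 := io(arrow(pair(string, nat), ref(nat))).
Delete trivial equation unit = unit.
MGU = { T2 := io(arrow(pair(string, nat), ref(nat))), T1 := nat, B := arrow(pair(string, nat), ref(nat)) }, so T2 := io(arrow(pair(string, nat), ref(nat))).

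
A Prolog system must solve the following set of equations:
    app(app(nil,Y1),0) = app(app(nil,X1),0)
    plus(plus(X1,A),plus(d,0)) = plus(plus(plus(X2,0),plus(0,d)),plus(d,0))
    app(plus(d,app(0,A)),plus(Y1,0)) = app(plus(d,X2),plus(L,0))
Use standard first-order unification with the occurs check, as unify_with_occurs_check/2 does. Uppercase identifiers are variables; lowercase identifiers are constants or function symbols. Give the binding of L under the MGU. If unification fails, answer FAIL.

plus(app(0,plus(0,d)),0)

Decompose app/2: app(nil,Y1) = app(nil,X1),  0 = 0.
Decompose app/2: nil = nil,  Y1 = X1.
Delete trivial equation nil = nil.
Bind Y1 := X1; substituting into the one remaining equation that mentions Y1 gives: app(plus(d,app(0,A)),plus(X1,0)) = app(plus(d,X2),plus(L,0)).
Delete trivial equation 0 = 0.
Decompose plus/2: plus(X1,A) = plus(plus(X2,0),plus(0,d)),  plus(d,0) = plus(d,0).
Decompose plus/2: X1 = plus(X2,0),  A = plus(0,d).
Bind X1 := plus(X2,0); substituting into the one remaining equation that mentions X1 gives: app(plus(d,app(0,A)),plus(plus(X2,0),0)) = app(plus(d,X2),plus(L,0)). Substituting into the earlier binding gives Y1 := plus(X2,0).
Bind A := plus(0,d); substituting into the one remaining equation that mentions A gives: app(plus(d,app(0,plus(0,d))),plus(plus(X2,0),0)) = app(plus(d,X2),plus(L,0)).
Delete trivial equation plus(d,0) = plus(d,0).
Decompose app/2: plus(d,app(0,plus(0,d))) = plus(d,X2),  plus(plus(X2,0),0) = plus(L,0).
Decompose plus/2: d = d,  app(0,plus(0,d)) = X2.
Delete trivial equation d = d.
Bind X2 := app(0,plus(0,d)); substituting into the remaining equation gives: plus(plus(app(0,plus(0,d)),0),0) = plus(L,0). Substituting into the earlier bindings gives Y1 := plus(app(0,plus(0,d)),0), X1 := plus(app(0,plus(0,d)),0).
Decompose plus/2: plus(app(0,plus(0,d)),0) = L,  0 = 0.
Bind L := plus(app(0,plus(0,d)),0); no other remaining equation mentions L.
Delete trivial equation 0 = 0.
MGU = { Y1 -> plus(app(0,plus(0,d)),0), X1 -> plus(app(0,plus(0,d)),0), A -> plus(0,d), X2 -> app(0,plus(0,d)), L -> plus(app(0,plus(0,d)),0) }, so L -> plus(app(0,plus(0,d)),0).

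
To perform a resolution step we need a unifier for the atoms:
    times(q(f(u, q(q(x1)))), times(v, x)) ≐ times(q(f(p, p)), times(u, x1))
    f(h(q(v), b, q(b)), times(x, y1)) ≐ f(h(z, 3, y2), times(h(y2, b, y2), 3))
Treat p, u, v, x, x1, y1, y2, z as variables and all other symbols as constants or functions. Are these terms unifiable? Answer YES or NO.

Decompose times/2: q(f(u, q(q(x1)))) ≐ q(f(p, p)),  times(v, x) ≐ times(u, x1).
Decompose q/1: f(u, q(q(x1))) ≐ f(p, p).
Decompose f/2: u ≐ p,  q(q(x1)) ≐ p.
Bind u := p; substituting into the one remaining equation that mentions u gives: times(v, x) ≐ times(p, x1).
Bind p := q(q(x1)); substituting into the one remaining equation that mentions p gives: times(v, x) ≐ times(q(q(x1)), x1). Substituting into the earlier binding gives u := q(q(x1)).
Decompose times/2: v ≐ q(q(x1)),  x ≐ x1.
Bind v := q(q(x1)); substituting into the one remaining equation that mentions v gives: f(h(q(q(q(x1))), b, q(b)), times(x, y1)) ≐ f(h(z, 3, y2), times(h(y2, b, y2), 3)).
Bind x := x1; substituting into the remaining equation gives: f(h(q(q(q(x1))), b, q(b)), times(x1, y1)) ≐ f(h(z, 3, y2), times(h(y2, b, y2), 3)).
Decompose f/2: h(q(q(q(x1))), b, q(b)) ≐ h(z, 3, y2),  times(x1, y1) ≐ times(h(y2, b, y2), 3).
Decompose h/3: q(q(q(x1))) ≐ z,  b ≐ 3,  q(b) ≐ y2.
Bind z := q(q(q(x1))); no other remaining equation mentions z.
Clash: constants b and 3 differ; no unifier exists.

NO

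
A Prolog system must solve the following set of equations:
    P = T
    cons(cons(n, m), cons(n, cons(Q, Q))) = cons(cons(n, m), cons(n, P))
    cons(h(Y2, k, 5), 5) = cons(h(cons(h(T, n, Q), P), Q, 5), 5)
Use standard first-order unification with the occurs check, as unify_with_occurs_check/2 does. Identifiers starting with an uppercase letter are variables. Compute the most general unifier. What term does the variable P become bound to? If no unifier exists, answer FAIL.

Bind P := T; substituting into the remaining equations gives: cons(cons(n, m), cons(n, cons(Q, Q))) = cons(cons(n, m), cons(n, T)),  cons(h(Y2, k, 5), 5) = cons(h(cons(h(T, n, Q), T), Q, 5), 5).
Decompose cons/2: cons(n, m) = cons(n, m),  cons(n, cons(Q, Q)) = cons(n, T).
Delete trivial equation cons(n, m) = cons(n, m).
Decompose cons/2: n = n,  cons(Q, Q) = T.
Delete trivial equation n = n.
Bind T := cons(Q, Q); substituting into the remaining equation gives: cons(h(Y2, k, 5), 5) = cons(h(cons(h(cons(Q, Q), n, Q), cons(Q, Q)), Q, 5), 5). Substituting into the earlier binding gives P := cons(Q, Q).
Decompose cons/2: h(Y2, k, 5) = h(cons(h(cons(Q, Q), n, Q), cons(Q, Q)), Q, 5),  5 = 5.
Decompose h/3: Y2 = cons(h(cons(Q, Q), n, Q), cons(Q, Q)),  k = Q,  5 = 5.
Bind Y2 := cons(h(cons(Q, Q), n, Q), cons(Q, Q)); no other remaining equation mentions Y2.
Bind Q := k; no other remaining equation mentions Q. Substituting into the earlier bindings gives P := cons(k, k), T := cons(k, k), Y2 := cons(h(cons(k, k), n, k), cons(k, k)).
Delete trivial equation 5 = 5.
Delete trivial equation 5 = 5.
MGU = { P = cons(k, k), T = cons(k, k), Y2 = cons(h(cons(k, k), n, k), cons(k, k)), Q = k }, so P = cons(k, k).

cons(k, k)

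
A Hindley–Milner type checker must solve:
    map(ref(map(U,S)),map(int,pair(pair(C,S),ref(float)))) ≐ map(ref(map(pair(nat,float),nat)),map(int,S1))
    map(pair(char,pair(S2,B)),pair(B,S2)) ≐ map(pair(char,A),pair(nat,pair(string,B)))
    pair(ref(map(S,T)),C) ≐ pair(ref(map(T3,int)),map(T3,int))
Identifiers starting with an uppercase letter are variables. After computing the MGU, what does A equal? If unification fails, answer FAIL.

pair(pair(string,nat),nat)

Decompose map/2: ref(map(U,S)) ≐ ref(map(pair(nat,float),nat)),  map(int,pair(pair(C,S),ref(float))) ≐ map(int,S1).
Decompose ref/1: map(U,S) ≐ map(pair(nat,float),nat).
Decompose map/2: U ≐ pair(nat,float),  S ≐ nat.
Bind U := pair(nat,float); no other remaining equation mentions U.
Bind S := nat; substituting into the 2 remaining equations that mention S gives: map(int,pair(pair(C,nat),ref(float))) ≐ map(int,S1),  pair(ref(map(nat,T)),C) ≐ pair(ref(map(T3,int)),map(T3,int)).
Decompose map/2: int ≐ int,  pair(pair(C,nat),ref(float)) ≐ S1.
Delete trivial equation int ≐ int.
Bind S1 := pair(pair(C,nat),ref(float)); no other remaining equation mentions S1.
Decompose map/2: pair(char,pair(S2,B)) ≐ pair(char,A),  pair(B,S2) ≐ pair(nat,pair(string,B)).
Decompose pair/2: char ≐ char,  pair(S2,B) ≐ A.
Delete trivial equation char ≐ char.
Bind A := pair(S2,B); no other remaining equation mentions A.
Decompose pair/2: B ≐ nat,  S2 ≐ pair(string,B).
Bind B := nat; substituting into the one remaining equation that mentions B gives: S2 ≐ pair(string,nat). Substituting into the earlier binding gives A := pair(S2,nat).
Bind S2 := pair(string,nat); no other remaining equation mentions S2. Substituting into the earlier binding gives A := pair(pair(string,nat),nat).
Decompose pair/2: ref(map(nat,T)) ≐ ref(map(T3,int)),  C ≐ map(T3,int).
Decompose ref/1: map(nat,T) ≐ map(T3,int).
Decompose map/2: nat ≐ T3,  T ≐ int.
Bind T3 := nat; substituting into the one remaining equation that mentions T3 gives: C ≐ map(nat,int).
Bind T := int; no other remaining equation mentions T.
Bind C := map(nat,int). Substituting into the earlier binding gives S1 := pair(pair(map(nat,int),nat),ref(float)).
MGU = { U := pair(nat,float), S := nat, S1 := pair(pair(map(nat,int),nat),ref(float)), A := pair(pair(string,nat),nat), B := nat, S2 := pair(string,nat), T3 := nat, T := int, C := map(nat,int) }, so A := pair(pair(string,nat),nat).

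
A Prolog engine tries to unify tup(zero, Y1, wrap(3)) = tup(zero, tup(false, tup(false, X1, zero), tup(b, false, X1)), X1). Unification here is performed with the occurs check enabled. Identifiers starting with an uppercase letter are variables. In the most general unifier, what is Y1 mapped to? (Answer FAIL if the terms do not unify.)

tup(false, tup(false, wrap(3), zero), tup(b, false, wrap(3)))

Decompose tup/3: zero = zero,  Y1 = tup(false, tup(false, X1, zero), tup(b, false, X1)),  wrap(3) = X1.
Delete trivial equation zero = zero.
Bind Y1 := tup(false, tup(false, X1, zero), tup(b, false, X1)); no other remaining equation mentions Y1.
Bind X1 := wrap(3). Substituting into the earlier binding gives Y1 := tup(false, tup(false, wrap(3), zero), tup(b, false, wrap(3))).
MGU = { Y1 -> tup(false, tup(false, wrap(3), zero), tup(b, false, wrap(3))), X1 -> wrap(3) }, so Y1 -> tup(false, tup(false, wrap(3), zero), tup(b, false, wrap(3))).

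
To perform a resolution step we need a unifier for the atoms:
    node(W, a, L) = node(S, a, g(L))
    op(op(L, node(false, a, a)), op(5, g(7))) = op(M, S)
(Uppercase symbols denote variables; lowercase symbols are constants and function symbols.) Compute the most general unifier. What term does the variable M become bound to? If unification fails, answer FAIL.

FAIL

Decompose node/3: W = S,  a = a,  L = g(L).
Bind W := S; no other remaining equation mentions W.
Delete trivial equation a = a.
Occurs check fails: L occurs in g(L); the equation L = g(L) has no finite solution.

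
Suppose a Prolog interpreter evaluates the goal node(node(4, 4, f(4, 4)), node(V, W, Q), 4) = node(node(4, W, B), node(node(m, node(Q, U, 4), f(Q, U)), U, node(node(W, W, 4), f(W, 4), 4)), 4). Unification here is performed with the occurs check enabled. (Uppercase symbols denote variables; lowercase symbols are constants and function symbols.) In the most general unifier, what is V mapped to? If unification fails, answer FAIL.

node(m, node(node(node(4, 4, 4), f(4, 4), 4), 4, 4), f(node(node(4, 4, 4), f(4, 4), 4), 4))

Decompose node/3: node(4, 4, f(4, 4)) = node(4, W, B),  node(V, W, Q) = node(node(m, node(Q, U, 4), f(Q, U)), U, node(node(W, W, 4), f(W, 4), 4)),  4 = 4.
Decompose node/3: 4 = 4,  4 = W,  f(4, 4) = B.
Delete trivial equation 4 = 4.
Bind W := 4; substituting into the one remaining equation that mentions W gives: node(V, 4, Q) = node(node(m, node(Q, U, 4), f(Q, U)), U, node(node(4, 4, 4), f(4, 4), 4)).
Bind B := f(4, 4); no other remaining equation mentions B.
Decompose node/3: V = node(m, node(Q, U, 4), f(Q, U)),  4 = U,  Q = node(node(4, 4, 4), f(4, 4), 4).
Bind V := node(m, node(Q, U, 4), f(Q, U)); no other remaining equation mentions V.
Bind U := 4; no other remaining equation mentions U. Substituting into the earlier binding gives V := node(m, node(Q, 4, 4), f(Q, 4)).
Bind Q := node(node(4, 4, 4), f(4, 4), 4); no other remaining equation mentions Q. Substituting into the earlier binding gives V := node(m, node(node(node(4, 4, 4), f(4, 4), 4), 4, 4), f(node(node(4, 4, 4), f(4, 4), 4), 4)).
Delete trivial equation 4 = 4.
MGU = { W = 4, B = f(4, 4), V = node(m, node(node(node(4, 4, 4), f(4, 4), 4), 4, 4), f(node(node(4, 4, 4), f(4, 4), 4), 4)), U = 4, Q = node(node(4, 4, 4), f(4, 4), 4) }, so V = node(m, node(node(node(4, 4, 4), f(4, 4), 4), 4, 4), f(node(node(4, 4, 4), f(4, 4), 4), 4)).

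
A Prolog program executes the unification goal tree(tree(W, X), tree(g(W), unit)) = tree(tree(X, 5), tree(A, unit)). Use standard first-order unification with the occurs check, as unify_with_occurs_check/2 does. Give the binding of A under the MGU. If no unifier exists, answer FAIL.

Decompose tree/2: tree(W, X) = tree(X, 5),  tree(g(W), unit) = tree(A, unit).
Decompose tree/2: W = X,  X = 5.
Bind W := X; substituting into the one remaining equation that mentions W gives: tree(g(X), unit) = tree(A, unit).
Bind X := 5; substituting into the remaining equation gives: tree(g(5), unit) = tree(A, unit). Substituting into the earlier binding gives W := 5.
Decompose tree/2: g(5) = A,  unit = unit.
Bind A := g(5); no other remaining equation mentions A.
Delete trivial equation unit = unit.
MGU = { W = 5, X = 5, A = g(5) }, so A = g(5).

g(5)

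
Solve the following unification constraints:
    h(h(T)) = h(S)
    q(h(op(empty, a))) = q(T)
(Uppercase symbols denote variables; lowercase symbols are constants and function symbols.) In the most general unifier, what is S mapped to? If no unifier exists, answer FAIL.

h(h(op(empty, a)))

Decompose h/1: h(T) = S.
Bind S := h(T); no other remaining equation mentions S.
Decompose q/1: h(op(empty, a)) = T.
Bind T := h(op(empty, a)). Substituting into the earlier binding gives S := h(h(op(empty, a))).
MGU = { S := h(h(op(empty, a))), T := h(op(empty, a)) }, so S := h(h(op(empty, a))).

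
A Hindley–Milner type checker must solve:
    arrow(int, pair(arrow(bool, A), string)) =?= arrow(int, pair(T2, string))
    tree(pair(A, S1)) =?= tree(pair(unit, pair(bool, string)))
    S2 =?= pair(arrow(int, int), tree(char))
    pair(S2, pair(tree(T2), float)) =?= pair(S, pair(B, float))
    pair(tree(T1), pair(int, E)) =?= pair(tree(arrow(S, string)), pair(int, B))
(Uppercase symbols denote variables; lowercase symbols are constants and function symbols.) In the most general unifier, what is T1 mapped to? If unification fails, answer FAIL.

Decompose arrow/2: int =?= int,  pair(arrow(bool, A), string) =?= pair(T2, string).
Delete trivial equation int =?= int.
Decompose pair/2: arrow(bool, A) =?= T2,  string =?= string.
Bind T2 := arrow(bool, A); substituting into the one remaining equation that mentions T2 gives: pair(S2, pair(tree(arrow(bool, A)), float)) =?= pair(S, pair(B, float)).
Delete trivial equation string =?= string.
Decompose tree/1: pair(A, S1) =?= pair(unit, pair(bool, string)).
Decompose pair/2: A =?= unit,  S1 =?= pair(bool, string).
Bind A := unit; substituting into the one remaining equation that mentions A gives: pair(S2, pair(tree(arrow(bool, unit)), float)) =?= pair(S, pair(B, float)). Substituting into the earlier binding gives T2 := arrow(bool, unit).
Bind S1 := pair(bool, string); no other remaining equation mentions S1.
Bind S2 := pair(arrow(int, int), tree(char)); substituting into the one remaining equation that mentions S2 gives: pair(pair(arrow(int, int), tree(char)), pair(tree(arrow(bool, unit)), float)) =?= pair(S, pair(B, float)).
Decompose pair/2: pair(arrow(int, int), tree(char)) =?= S,  pair(tree(arrow(bool, unit)), float) =?= pair(B, float).
Bind S := pair(arrow(int, int), tree(char)); substituting into the one remaining equation that mentions S gives: pair(tree(T1), pair(int, E)) =?= pair(tree(arrow(pair(arrow(int, int), tree(char)), string)), pair(int, B)).
Decompose pair/2: tree(arrow(bool, unit)) =?= B,  float =?= float.
Bind B := tree(arrow(bool, unit)); substituting into the one remaining equation that mentions B gives: pair(tree(T1), pair(int, E)) =?= pair(tree(arrow(pair(arrow(int, int), tree(char)), string)), pair(int, tree(arrow(bool, unit)))).
Delete trivial equation float =?= float.
Decompose pair/2: tree(T1) =?= tree(arrow(pair(arrow(int, int), tree(char)), string)),  pair(int, E) =?= pair(int, tree(arrow(bool, unit))).
Decompose tree/1: T1 =?= arrow(pair(arrow(int, int), tree(char)), string).
Bind T1 := arrow(pair(arrow(int, int), tree(char)), string); no other remaining equation mentions T1.
Decompose pair/2: int =?= int,  E =?= tree(arrow(bool, unit)).
Delete trivial equation int =?= int.
Bind E := tree(arrow(bool, unit)).
MGU = { T2 -> arrow(bool, unit), A -> unit, S1 -> pair(bool, string), S2 -> pair(arrow(int, int), tree(char)), S -> pair(arrow(int, int), tree(char)), B -> tree(arrow(bool, unit)), T1 -> arrow(pair(arrow(int, int), tree(char)), string), E -> tree(arrow(bool, unit)) }, so T1 -> arrow(pair(arrow(int, int), tree(char)), string).

arrow(pair(arrow(int, int), tree(char)), string)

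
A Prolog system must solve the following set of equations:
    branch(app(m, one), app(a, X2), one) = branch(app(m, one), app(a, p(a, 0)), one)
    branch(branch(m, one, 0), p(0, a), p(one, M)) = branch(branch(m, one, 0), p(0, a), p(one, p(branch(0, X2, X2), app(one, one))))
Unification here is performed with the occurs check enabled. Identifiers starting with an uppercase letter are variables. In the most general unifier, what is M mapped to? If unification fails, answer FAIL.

Decompose branch/3: app(m, one) = app(m, one),  app(a, X2) = app(a, p(a, 0)),  one = one.
Delete trivial equation app(m, one) = app(m, one).
Decompose app/2: a = a,  X2 = p(a, 0).
Delete trivial equation a = a.
Bind X2 := p(a, 0); substituting into the one remaining equation that mentions X2 gives: branch(branch(m, one, 0), p(0, a), p(one, M)) = branch(branch(m, one, 0), p(0, a), p(one, p(branch(0, p(a, 0), p(a, 0)), app(one, one)))).
Delete trivial equation one = one.
Decompose branch/3: branch(m, one, 0) = branch(m, one, 0),  p(0, a) = p(0, a),  p(one, M) = p(one, p(branch(0, p(a, 0), p(a, 0)), app(one, one))).
Delete trivial equation branch(m, one, 0) = branch(m, one, 0).
Delete trivial equation p(0, a) = p(0, a).
Decompose p/2: one = one,  M = p(branch(0, p(a, 0), p(a, 0)), app(one, one)).
Delete trivial equation one = one.
Bind M := p(branch(0, p(a, 0), p(a, 0)), app(one, one)).
MGU = { X2 = p(a, 0), M = p(branch(0, p(a, 0), p(a, 0)), app(one, one)) }, so M = p(branch(0, p(a, 0), p(a, 0)), app(one, one)).

p(branch(0, p(a, 0), p(a, 0)), app(one, one))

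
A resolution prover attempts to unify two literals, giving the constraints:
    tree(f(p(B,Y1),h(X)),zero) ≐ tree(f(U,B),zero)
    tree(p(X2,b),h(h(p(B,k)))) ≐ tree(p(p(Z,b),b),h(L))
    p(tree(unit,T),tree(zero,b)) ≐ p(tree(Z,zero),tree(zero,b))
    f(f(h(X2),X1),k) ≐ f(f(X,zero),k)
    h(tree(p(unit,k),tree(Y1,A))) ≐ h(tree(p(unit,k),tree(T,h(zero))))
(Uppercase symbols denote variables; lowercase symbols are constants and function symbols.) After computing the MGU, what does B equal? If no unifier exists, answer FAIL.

h(h(p(unit,b)))

Decompose tree/2: f(p(B,Y1),h(X)) ≐ f(U,B),  zero ≐ zero.
Decompose f/2: p(B,Y1) ≐ U,  h(X) ≐ B.
Bind U := p(B,Y1); no other remaining equation mentions U.
Bind B := h(X); substituting into the one remaining equation that mentions B gives: tree(p(X2,b),h(h(p(h(X),k)))) ≐ tree(p(p(Z,b),b),h(L)). Substituting into the earlier binding gives U := p(h(X),Y1).
Delete trivial equation zero ≐ zero.
Decompose tree/2: p(X2,b) ≐ p(p(Z,b),b),  h(h(p(h(X),k))) ≐ h(L).
Decompose p/2: X2 ≐ p(Z,b),  b ≐ b.
Bind X2 := p(Z,b); substituting into the one remaining equation that mentions X2 gives: f(f(h(p(Z,b)),X1),k) ≐ f(f(X,zero),k).
Delete trivial equation b ≐ b.
Decompose h/1: h(p(h(X),k)) ≐ L.
Bind L := h(p(h(X),k)); no other remaining equation mentions L.
Decompose p/2: tree(unit,T) ≐ tree(Z,zero),  tree(zero,b) ≐ tree(zero,b).
Decompose tree/2: unit ≐ Z,  T ≐ zero.
Bind Z := unit; substituting into the one remaining equation that mentions Z gives: f(f(h(p(unit,b)),X1),k) ≐ f(f(X,zero),k). Substituting into the earlier binding gives X2 := p(unit,b).
Bind T := zero; substituting into the one remaining equation that mentions T gives: h(tree(p(unit,k),tree(Y1,A))) ≐ h(tree(p(unit,k),tree(zero,h(zero)))).
Delete trivial equation tree(zero,b) ≐ tree(zero,b).
Decompose f/2: f(h(p(unit,b)),X1) ≐ f(X,zero),  k ≐ k.
Decompose f/2: h(p(unit,b)) ≐ X,  X1 ≐ zero.
Bind X := h(p(unit,b)); no other remaining equation mentions X. Substituting into the earlier bindings gives U := p(h(h(p(unit,b))),Y1), B := h(h(p(unit,b))), L := h(p(h(h(p(unit,b))),k)).
Bind X1 := zero; no other remaining equation mentions X1.
Delete trivial equation k ≐ k.
Decompose h/1: tree(p(unit,k),tree(Y1,A)) ≐ tree(p(unit,k),tree(zero,h(zero))).
Decompose tree/2: p(unit,k) ≐ p(unit,k),  tree(Y1,A) ≐ tree(zero,h(zero)).
Delete trivial equation p(unit,k) ≐ p(unit,k).
Decompose tree/2: Y1 ≐ zero,  A ≐ h(zero).
Bind Y1 := zero; no other remaining equation mentions Y1. Substituting into the earlier binding gives U := p(h(h(p(unit,b))),zero).
Bind A := h(zero).
MGU = { U := p(h(h(p(unit,b))),zero), B := h(h(p(unit,b))), X2 := p(unit,b), L := h(p(h(h(p(unit,b))),k)), Z := unit, T := zero, X := h(p(unit,b)), X1 := zero, Y1 := zero, A := h(zero) }, so B := h(h(p(unit,b))).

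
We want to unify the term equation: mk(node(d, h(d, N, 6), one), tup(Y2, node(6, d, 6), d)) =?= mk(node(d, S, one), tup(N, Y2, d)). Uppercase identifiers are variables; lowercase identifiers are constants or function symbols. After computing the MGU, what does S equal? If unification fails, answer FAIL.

Decompose mk/2: node(d, h(d, N, 6), one) =?= node(d, S, one),  tup(Y2, node(6, d, 6), d) =?= tup(N, Y2, d).
Decompose node/3: d =?= d,  h(d, N, 6) =?= S,  one =?= one.
Delete trivial equation d =?= d.
Bind S := h(d, N, 6); no other remaining equation mentions S.
Delete trivial equation one =?= one.
Decompose tup/3: Y2 =?= N,  node(6, d, 6) =?= Y2,  d =?= d.
Bind Y2 := N; substituting into the one remaining equation that mentions Y2 gives: node(6, d, 6) =?= N.
Bind N := node(6, d, 6); no other remaining equation mentions N. Substituting into the earlier bindings gives S := h(d, node(6, d, 6), 6), Y2 := node(6, d, 6).
Delete trivial equation d =?= d.
MGU = { S -> h(d, node(6, d, 6), 6), Y2 -> node(6, d, 6), N -> node(6, d, 6) }, so S -> h(d, node(6, d, 6), 6).

h(d, node(6, d, 6), 6)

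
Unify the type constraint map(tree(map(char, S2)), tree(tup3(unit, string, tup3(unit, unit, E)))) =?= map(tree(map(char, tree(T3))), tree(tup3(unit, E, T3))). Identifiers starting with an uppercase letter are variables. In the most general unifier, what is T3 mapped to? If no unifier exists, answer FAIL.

tup3(unit, unit, string)

Decompose map/2: tree(map(char, S2)) =?= tree(map(char, tree(T3))),  tree(tup3(unit, string, tup3(unit, unit, E))) =?= tree(tup3(unit, E, T3)).
Decompose tree/1: map(char, S2) =?= map(char, tree(T3)).
Decompose map/2: char =?= char,  S2 =?= tree(T3).
Delete trivial equation char =?= char.
Bind S2 := tree(T3); no other remaining equation mentions S2.
Decompose tree/1: tup3(unit, string, tup3(unit, unit, E)) =?= tup3(unit, E, T3).
Decompose tup3/3: unit =?= unit,  string =?= E,  tup3(unit, unit, E) =?= T3.
Delete trivial equation unit =?= unit.
Bind E := string; substituting into the remaining equation gives: tup3(unit, unit, string) =?= T3.
Bind T3 := tup3(unit, unit, string). Substituting into the earlier binding gives S2 := tree(tup3(unit, unit, string)).
MGU = { S2 ↦ tree(tup3(unit, unit, string)), E ↦ string, T3 ↦ tup3(unit, unit, string) }, so T3 ↦ tup3(unit, unit, string).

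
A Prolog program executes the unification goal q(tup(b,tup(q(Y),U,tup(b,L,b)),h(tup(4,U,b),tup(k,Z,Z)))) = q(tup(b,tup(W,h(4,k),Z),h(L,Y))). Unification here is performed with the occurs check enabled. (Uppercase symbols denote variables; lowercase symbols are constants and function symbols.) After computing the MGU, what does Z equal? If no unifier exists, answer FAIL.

Decompose q/1: tup(b,tup(q(Y),U,tup(b,L,b)),h(tup(4,U,b),tup(k,Z,Z))) = tup(b,tup(W,h(4,k),Z),h(L,Y)).
Decompose tup/3: b = b,  tup(q(Y),U,tup(b,L,b)) = tup(W,h(4,k),Z),  h(tup(4,U,b),tup(k,Z,Z)) = h(L,Y).
Delete trivial equation b = b.
Decompose tup/3: q(Y) = W,  U = h(4,k),  tup(b,L,b) = Z.
Bind W := q(Y); no other remaining equation mentions W.
Bind U := h(4,k); substituting into the one remaining equation that mentions U gives: h(tup(4,h(4,k),b),tup(k,Z,Z)) = h(L,Y).
Bind Z := tup(b,L,b); substituting into the remaining equation gives: h(tup(4,h(4,k),b),tup(k,tup(b,L,b),tup(b,L,b))) = h(L,Y).
Decompose h/2: tup(4,h(4,k),b) = L,  tup(k,tup(b,L,b),tup(b,L,b)) = Y.
Bind L := tup(4,h(4,k),b); substituting into the remaining equation gives: tup(k,tup(b,tup(4,h(4,k),b),b),tup(b,tup(4,h(4,k),b),b)) = Y. Substituting into the earlier binding gives Z := tup(b,tup(4,h(4,k),b),b).
Bind Y := tup(k,tup(b,tup(4,h(4,k),b),b),tup(b,tup(4,h(4,k),b),b)). Substituting into the earlier binding gives W := q(tup(k,tup(b,tup(4,h(4,k),b),b),tup(b,tup(4,h(4,k),b),b))).
MGU = { W -> q(tup(k,tup(b,tup(4,h(4,k),b),b),tup(b,tup(4,h(4,k),b),b))), U -> h(4,k), Z -> tup(b,tup(4,h(4,k),b),b), L -> tup(4,h(4,k),b), Y -> tup(k,tup(b,tup(4,h(4,k),b),b),tup(b,tup(4,h(4,k),b),b)) }, so Z -> tup(b,tup(4,h(4,k),b),b).

tup(b,tup(4,h(4,k),b),b)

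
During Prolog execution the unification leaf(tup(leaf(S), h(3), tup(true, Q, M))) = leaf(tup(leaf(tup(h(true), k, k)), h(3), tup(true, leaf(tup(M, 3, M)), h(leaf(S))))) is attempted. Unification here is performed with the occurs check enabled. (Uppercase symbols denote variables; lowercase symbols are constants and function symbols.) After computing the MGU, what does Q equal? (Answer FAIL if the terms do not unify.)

leaf(tup(h(leaf(tup(h(true), k, k))), 3, h(leaf(tup(h(true), k, k)))))

Decompose leaf/1: tup(leaf(S), h(3), tup(true, Q, M)) = tup(leaf(tup(h(true), k, k)), h(3), tup(true, leaf(tup(M, 3, M)), h(leaf(S)))).
Decompose tup/3: leaf(S) = leaf(tup(h(true), k, k)),  h(3) = h(3),  tup(true, Q, M) = tup(true, leaf(tup(M, 3, M)), h(leaf(S))).
Decompose leaf/1: S = tup(h(true), k, k).
Bind S := tup(h(true), k, k); substituting into the one remaining equation that mentions S gives: tup(true, Q, M) = tup(true, leaf(tup(M, 3, M)), h(leaf(tup(h(true), k, k)))).
Delete trivial equation h(3) = h(3).
Decompose tup/3: true = true,  Q = leaf(tup(M, 3, M)),  M = h(leaf(tup(h(true), k, k))).
Delete trivial equation true = true.
Bind Q := leaf(tup(M, 3, M)); no other remaining equation mentions Q.
Bind M := h(leaf(tup(h(true), k, k))). Substituting into the earlier binding gives Q := leaf(tup(h(leaf(tup(h(true), k, k))), 3, h(leaf(tup(h(true), k, k))))).
MGU = { S -> tup(h(true), k, k), Q -> leaf(tup(h(leaf(tup(h(true), k, k))), 3, h(leaf(tup(h(true), k, k))))), M -> h(leaf(tup(h(true), k, k))) }, so Q -> leaf(tup(h(leaf(tup(h(true), k, k))), 3, h(leaf(tup(h(true), k, k))))).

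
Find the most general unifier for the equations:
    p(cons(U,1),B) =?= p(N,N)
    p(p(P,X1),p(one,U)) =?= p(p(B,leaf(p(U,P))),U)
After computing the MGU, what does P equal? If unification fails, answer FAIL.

Decompose p/2: cons(U,1) =?= N,  B =?= N.
Bind N := cons(U,1); substituting into the one remaining equation that mentions N gives: B =?= cons(U,1).
Bind B := cons(U,1); substituting into the remaining equation gives: p(p(P,X1),p(one,U)) =?= p(p(cons(U,1),leaf(p(U,P))),U).
Decompose p/2: p(P,X1) =?= p(cons(U,1),leaf(p(U,P))),  p(one,U) =?= U.
Decompose p/2: P =?= cons(U,1),  X1 =?= leaf(p(U,P)).
Bind P := cons(U,1); substituting into the one remaining equation that mentions P gives: X1 =?= leaf(p(U,cons(U,1))).
Bind X1 := leaf(p(U,cons(U,1))); no other remaining equation mentions X1.
Occurs check fails: U occurs in p(one,U); the equation U =?= p(one,U) has no finite solution.

FAIL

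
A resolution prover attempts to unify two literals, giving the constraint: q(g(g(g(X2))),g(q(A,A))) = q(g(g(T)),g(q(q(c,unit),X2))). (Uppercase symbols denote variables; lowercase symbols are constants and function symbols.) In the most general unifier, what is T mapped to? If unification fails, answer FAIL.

Decompose q/2: g(g(g(X2))) = g(g(T)),  g(q(A,A)) = g(q(q(c,unit),X2)).
Decompose g/1: g(g(X2)) = g(T).
Decompose g/1: g(X2) = T.
Bind T := g(X2); no other remaining equation mentions T.
Decompose g/1: q(A,A) = q(q(c,unit),X2).
Decompose q/2: A = q(c,unit),  A = X2.
Bind A := q(c,unit); substituting into the remaining equation gives: q(c,unit) = X2.
Bind X2 := q(c,unit). Substituting into the earlier binding gives T := g(q(c,unit)).
MGU = { T -> g(q(c,unit)), A -> q(c,unit), X2 -> q(c,unit) }, so T -> g(q(c,unit)).

g(q(c,unit))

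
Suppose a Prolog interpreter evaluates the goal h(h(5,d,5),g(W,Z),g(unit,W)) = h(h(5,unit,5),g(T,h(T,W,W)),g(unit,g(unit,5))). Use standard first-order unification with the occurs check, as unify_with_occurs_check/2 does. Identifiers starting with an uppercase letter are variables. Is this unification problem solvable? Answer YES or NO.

Decompose h/3: h(5,d,5) = h(5,unit,5),  g(W,Z) = g(T,h(T,W,W)),  g(unit,W) = g(unit,g(unit,5)).
Decompose h/3: 5 = 5,  d = unit,  5 = 5.
Delete trivial equation 5 = 5.
Clash: constants d and unit differ; no unifier exists.

NO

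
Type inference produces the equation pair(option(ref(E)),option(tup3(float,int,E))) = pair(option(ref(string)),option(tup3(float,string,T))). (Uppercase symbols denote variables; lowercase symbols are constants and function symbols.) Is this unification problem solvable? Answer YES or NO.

Decompose pair/2: option(ref(E)) = option(ref(string)),  option(tup3(float,int,E)) = option(tup3(float,string,T)).
Decompose option/1: ref(E) = ref(string).
Decompose ref/1: E = string.
Bind E := string; substituting into the remaining equation gives: option(tup3(float,int,string)) = option(tup3(float,string,T)).
Decompose option/1: tup3(float,int,string) = tup3(float,string,T).
Decompose tup3/3: float = float,  int = string,  string = T.
Delete trivial equation float = float.
Clash: constants int and string differ; no unifier exists.

NO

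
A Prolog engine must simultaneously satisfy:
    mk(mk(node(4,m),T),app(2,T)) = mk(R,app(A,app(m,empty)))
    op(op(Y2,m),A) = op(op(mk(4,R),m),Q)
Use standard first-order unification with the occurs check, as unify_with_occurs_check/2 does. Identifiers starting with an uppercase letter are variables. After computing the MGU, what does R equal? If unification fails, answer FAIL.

mk(node(4,m),app(m,empty))

Decompose mk/2: mk(node(4,m),T) = R,  app(2,T) = app(A,app(m,empty)).
Bind R := mk(node(4,m),T); substituting into the one remaining equation that mentions R gives: op(op(Y2,m),A) = op(op(mk(4,mk(node(4,m),T)),m),Q).
Decompose app/2: 2 = A,  T = app(m,empty).
Bind A := 2; substituting into the one remaining equation that mentions A gives: op(op(Y2,m),2) = op(op(mk(4,mk(node(4,m),T)),m),Q).
Bind T := app(m,empty); substituting into the remaining equation gives: op(op(Y2,m),2) = op(op(mk(4,mk(node(4,m),app(m,empty))),m),Q). Substituting into the earlier binding gives R := mk(node(4,m),app(m,empty)).
Decompose op/2: op(Y2,m) = op(mk(4,mk(node(4,m),app(m,empty))),m),  2 = Q.
Decompose op/2: Y2 = mk(4,mk(node(4,m),app(m,empty))),  m = m.
Bind Y2 := mk(4,mk(node(4,m),app(m,empty))); no other remaining equation mentions Y2.
Delete trivial equation m = m.
Bind Q := 2.
MGU = { R ↦ mk(node(4,m),app(m,empty)), A ↦ 2, T ↦ app(m,empty), Y2 ↦ mk(4,mk(node(4,m),app(m,empty))), Q ↦ 2 }, so R ↦ mk(node(4,m),app(m,empty)).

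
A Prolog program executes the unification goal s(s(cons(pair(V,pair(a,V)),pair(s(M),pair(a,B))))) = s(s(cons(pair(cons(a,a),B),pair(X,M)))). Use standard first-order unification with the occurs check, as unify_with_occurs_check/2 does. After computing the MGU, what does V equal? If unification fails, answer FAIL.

Decompose s/1: s(cons(pair(V,pair(a,V)),pair(s(M),pair(a,B)))) = s(cons(pair(cons(a,a),B),pair(X,M))).
Decompose s/1: cons(pair(V,pair(a,V)),pair(s(M),pair(a,B))) = cons(pair(cons(a,a),B),pair(X,M)).
Decompose cons/2: pair(V,pair(a,V)) = pair(cons(a,a),B),  pair(s(M),pair(a,B)) = pair(X,M).
Decompose pair/2: V = cons(a,a),  pair(a,V) = B.
Bind V := cons(a,a); substituting into the one remaining equation that mentions V gives: pair(a,cons(a,a)) = B.
Bind B := pair(a,cons(a,a)); substituting into the remaining equation gives: pair(s(M),pair(a,pair(a,cons(a,a)))) = pair(X,M).
Decompose pair/2: s(M) = X,  pair(a,pair(a,cons(a,a))) = M.
Bind X := s(M); no other remaining equation mentions X.
Bind M := pair(a,pair(a,cons(a,a))). Substituting into the earlier binding gives X := s(pair(a,pair(a,cons(a,a)))).
MGU = { V -> cons(a,a), B -> pair(a,cons(a,a)), X -> s(pair(a,pair(a,cons(a,a)))), M -> pair(a,pair(a,cons(a,a))) }, so V -> cons(a,a).

cons(a,a)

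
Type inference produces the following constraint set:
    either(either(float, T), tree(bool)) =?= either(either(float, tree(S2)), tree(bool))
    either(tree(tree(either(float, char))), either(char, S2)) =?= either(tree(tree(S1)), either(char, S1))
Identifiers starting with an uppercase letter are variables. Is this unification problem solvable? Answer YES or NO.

Decompose either/2: either(float, T) =?= either(float, tree(S2)),  tree(bool) =?= tree(bool).
Decompose either/2: float =?= float,  T =?= tree(S2).
Delete trivial equation float =?= float.
Bind T := tree(S2); no other remaining equation mentions T.
Delete trivial equation tree(bool) =?= tree(bool).
Decompose either/2: tree(tree(either(float, char))) =?= tree(tree(S1)),  either(char, S2) =?= either(char, S1).
Decompose tree/1: tree(either(float, char)) =?= tree(S1).
Decompose tree/1: either(float, char) =?= S1.
Bind S1 := either(float, char); substituting into the remaining equation gives: either(char, S2) =?= either(char, either(float, char)).
Decompose either/2: char =?= char,  S2 =?= either(float, char).
Delete trivial equation char =?= char.
Bind S2 := either(float, char). Substituting into the earlier binding gives T := tree(either(float, char)).
No equations remain and no clash or occurs-check failure arose, so a unifier exists.

YES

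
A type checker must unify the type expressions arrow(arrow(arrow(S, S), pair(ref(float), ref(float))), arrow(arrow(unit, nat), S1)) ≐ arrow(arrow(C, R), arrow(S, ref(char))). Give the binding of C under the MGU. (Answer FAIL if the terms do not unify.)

Decompose arrow/2: arrow(arrow(S, S), pair(ref(float), ref(float))) ≐ arrow(C, R),  arrow(arrow(unit, nat), S1) ≐ arrow(S, ref(char)).
Decompose arrow/2: arrow(S, S) ≐ C,  pair(ref(float), ref(float)) ≐ R.
Bind C := arrow(S, S); no other remaining equation mentions C.
Bind R := pair(ref(float), ref(float)); no other remaining equation mentions R.
Decompose arrow/2: arrow(unit, nat) ≐ S,  S1 ≐ ref(char).
Bind S := arrow(unit, nat); no other remaining equation mentions S. Substituting into the earlier binding gives C := arrow(arrow(unit, nat), arrow(unit, nat)).
Bind S1 := ref(char).
MGU = { C ↦ arrow(arrow(unit, nat), arrow(unit, nat)), R ↦ pair(ref(float), ref(float)), S ↦ arrow(unit, nat), S1 ↦ ref(char) }, so C ↦ arrow(arrow(unit, nat), arrow(unit, nat)).

arrow(arrow(unit, nat), arrow(unit, nat))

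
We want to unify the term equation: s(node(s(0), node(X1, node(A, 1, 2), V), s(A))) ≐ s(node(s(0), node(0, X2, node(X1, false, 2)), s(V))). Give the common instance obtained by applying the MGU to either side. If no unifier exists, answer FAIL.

Decompose s/1: node(s(0), node(X1, node(A, 1, 2), V), s(A)) ≐ node(s(0), node(0, X2, node(X1, false, 2)), s(V)).
Decompose node/3: s(0) ≐ s(0),  node(X1, node(A, 1, 2), V) ≐ node(0, X2, node(X1, false, 2)),  s(A) ≐ s(V).
Delete trivial equation s(0) ≐ s(0).
Decompose node/3: X1 ≐ 0,  node(A, 1, 2) ≐ X2,  V ≐ node(X1, false, 2).
Bind X1 := 0; substituting into the one remaining equation that mentions X1 gives: V ≐ node(0, false, 2).
Bind X2 := node(A, 1, 2); no other remaining equation mentions X2.
Bind V := node(0, false, 2); substituting into the remaining equation gives: s(A) ≐ s(node(0, false, 2)).
Decompose s/1: A ≐ node(0, false, 2).
Bind A := node(0, false, 2). Substituting into the earlier binding gives X2 := node(node(0, false, 2), 1, 2).
Applying the MGU to either side gives s(node(s(0), node(0, node(node(0, false, 2), 1, 2), node(0, false, 2)), s(node(0, false, 2)))).

s(node(s(0), node(0, node(node(0, false, 2), 1, 2), node(0, false, 2)), s(node(0, false, 2))))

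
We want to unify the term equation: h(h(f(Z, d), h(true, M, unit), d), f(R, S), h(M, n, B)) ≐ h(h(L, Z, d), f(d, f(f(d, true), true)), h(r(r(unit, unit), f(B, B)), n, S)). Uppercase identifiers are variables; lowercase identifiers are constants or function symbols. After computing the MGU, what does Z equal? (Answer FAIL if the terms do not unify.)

Decompose h/3: h(f(Z, d), h(true, M, unit), d) ≐ h(L, Z, d),  f(R, S) ≐ f(d, f(f(d, true), true)),  h(M, n, B) ≐ h(r(r(unit, unit), f(B, B)), n, S).
Decompose h/3: f(Z, d) ≐ L,  h(true, M, unit) ≐ Z,  d ≐ d.
Bind L := f(Z, d); no other remaining equation mentions L.
Bind Z := h(true, M, unit); no other remaining equation mentions Z. Substituting into the earlier binding gives L := f(h(true, M, unit), d).
Delete trivial equation d ≐ d.
Decompose f/2: R ≐ d,  S ≐ f(f(d, true), true).
Bind R := d; no other remaining equation mentions R.
Bind S := f(f(d, true), true); substituting into the remaining equation gives: h(M, n, B) ≐ h(r(r(unit, unit), f(B, B)), n, f(f(d, true), true)).
Decompose h/3: M ≐ r(r(unit, unit), f(B, B)),  n ≐ n,  B ≐ f(f(d, true), true).
Bind M := r(r(unit, unit), f(B, B)); no other remaining equation mentions M. Substituting into the earlier bindings gives L := f(h(true, r(r(unit, unit), f(B, B)), unit), d), Z := h(true, r(r(unit, unit), f(B, B)), unit).
Delete trivial equation n ≐ n.
Bind B := f(f(d, true), true). Substituting into the earlier bindings gives L := f(h(true, r(r(unit, unit), f(f(f(d, true), true), f(f(d, true), true))), unit), d), Z := h(true, r(r(unit, unit), f(f(f(d, true), true), f(f(d, true), true))), unit), M := r(r(unit, unit), f(f(f(d, true), true), f(f(d, true), true))).
MGU = { L -> f(h(true, r(r(unit, unit), f(f(f(d, true), true), f(f(d, true), true))), unit), d), Z -> h(true, r(r(unit, unit), f(f(f(d, true), true), f(f(d, true), true))), unit), R -> d, S -> f(f(d, true), true), M -> r(r(unit, unit), f(f(f(d, true), true), f(f(d, true), true))), B -> f(f(d, true), true) }, so Z -> h(true, r(r(unit, unit), f(f(f(d, true), true), f(f(d, true), true))), unit).

h(true, r(r(unit, unit), f(f(f(d, true), true), f(f(d, true), true))), unit)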